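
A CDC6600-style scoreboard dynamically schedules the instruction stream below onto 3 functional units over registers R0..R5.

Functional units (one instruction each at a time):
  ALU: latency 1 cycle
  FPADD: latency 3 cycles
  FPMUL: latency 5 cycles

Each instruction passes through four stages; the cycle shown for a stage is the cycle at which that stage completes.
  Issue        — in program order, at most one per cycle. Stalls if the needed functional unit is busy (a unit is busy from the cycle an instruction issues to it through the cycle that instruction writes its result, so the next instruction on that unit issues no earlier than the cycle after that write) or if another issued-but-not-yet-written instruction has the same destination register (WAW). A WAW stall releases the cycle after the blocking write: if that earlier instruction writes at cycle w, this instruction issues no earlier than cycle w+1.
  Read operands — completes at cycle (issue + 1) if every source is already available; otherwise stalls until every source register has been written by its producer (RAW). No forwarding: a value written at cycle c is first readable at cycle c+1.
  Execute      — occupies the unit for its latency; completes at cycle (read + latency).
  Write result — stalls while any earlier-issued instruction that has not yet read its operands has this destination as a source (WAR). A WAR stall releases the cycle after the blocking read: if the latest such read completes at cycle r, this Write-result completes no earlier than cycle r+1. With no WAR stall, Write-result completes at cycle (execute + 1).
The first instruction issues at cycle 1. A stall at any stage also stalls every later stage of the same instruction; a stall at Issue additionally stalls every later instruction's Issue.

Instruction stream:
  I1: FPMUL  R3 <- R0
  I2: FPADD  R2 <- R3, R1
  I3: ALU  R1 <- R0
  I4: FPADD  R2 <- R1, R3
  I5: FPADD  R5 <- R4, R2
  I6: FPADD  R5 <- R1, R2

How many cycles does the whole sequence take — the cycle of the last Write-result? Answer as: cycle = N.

cycle = 31

I1: IS=1 RO=2 EX=7 WR=8
I2: IS=2 RO=9 EX=12 WR=13  [RAW R3: wait I1 write@8]
I3: IS=3 RO=4 EX=5 WR=10  [WAR R1: wait I2 read@9]
I4: IS=14 RO=15 EX=18 WR=19  [struct: FPADD busy until I2 writes@13]
I5: IS=20 RO=21 EX=24 WR=25  [struct: FPADD busy until I4 writes@19]
I6: IS=26 RO=27 EX=30 WR=31  [struct: FPADD busy until I5 writes@25]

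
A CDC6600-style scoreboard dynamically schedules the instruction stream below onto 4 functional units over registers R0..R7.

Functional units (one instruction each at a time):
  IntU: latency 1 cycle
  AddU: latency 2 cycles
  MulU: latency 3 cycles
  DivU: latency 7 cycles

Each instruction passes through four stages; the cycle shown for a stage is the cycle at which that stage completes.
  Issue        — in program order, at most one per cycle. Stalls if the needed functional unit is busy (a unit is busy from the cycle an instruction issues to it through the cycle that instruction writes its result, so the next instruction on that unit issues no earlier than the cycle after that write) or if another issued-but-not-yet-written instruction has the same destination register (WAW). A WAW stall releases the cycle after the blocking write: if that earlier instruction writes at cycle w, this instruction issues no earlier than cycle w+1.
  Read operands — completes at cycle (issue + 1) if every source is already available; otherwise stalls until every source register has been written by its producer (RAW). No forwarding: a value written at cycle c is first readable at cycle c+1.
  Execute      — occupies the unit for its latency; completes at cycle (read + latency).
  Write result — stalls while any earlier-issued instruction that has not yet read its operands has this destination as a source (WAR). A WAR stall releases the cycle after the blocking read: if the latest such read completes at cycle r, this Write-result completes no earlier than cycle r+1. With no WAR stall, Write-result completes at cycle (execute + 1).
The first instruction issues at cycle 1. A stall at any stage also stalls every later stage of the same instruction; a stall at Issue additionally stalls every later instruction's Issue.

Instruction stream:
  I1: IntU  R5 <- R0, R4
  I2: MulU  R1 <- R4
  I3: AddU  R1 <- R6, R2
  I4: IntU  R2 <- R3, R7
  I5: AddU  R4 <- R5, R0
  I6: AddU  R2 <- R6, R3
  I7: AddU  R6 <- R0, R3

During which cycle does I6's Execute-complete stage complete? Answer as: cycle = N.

[1] issue I1 (IntU)
[2] I1 read-ops; issue I2 (MulU)
[3] I1 finished on IntU; I2 read-ops
[4] I1→R5
[6] I2 finished on MulU
[7] I2→R1
[8] issue I3 (AddU)
[9] I3 read-ops; issue I4 (IntU)
[10] I4 read-ops
[11] I3 finished on AddU; I4 finished on IntU
[12] I3→R1; I4→R2
[13] issue I5 (AddU)
[14] I5 read-ops
[16] I5 finished on AddU
[17] I5→R4
[18] issue I6 (AddU)
[19] I6 read-ops
[21] I6 finished on AddU
[22] I6→R2
[23] issue I7 (AddU)
[24] I7 read-ops
[26] I7 finished on AddU
[27] I7→R6

cycle = 21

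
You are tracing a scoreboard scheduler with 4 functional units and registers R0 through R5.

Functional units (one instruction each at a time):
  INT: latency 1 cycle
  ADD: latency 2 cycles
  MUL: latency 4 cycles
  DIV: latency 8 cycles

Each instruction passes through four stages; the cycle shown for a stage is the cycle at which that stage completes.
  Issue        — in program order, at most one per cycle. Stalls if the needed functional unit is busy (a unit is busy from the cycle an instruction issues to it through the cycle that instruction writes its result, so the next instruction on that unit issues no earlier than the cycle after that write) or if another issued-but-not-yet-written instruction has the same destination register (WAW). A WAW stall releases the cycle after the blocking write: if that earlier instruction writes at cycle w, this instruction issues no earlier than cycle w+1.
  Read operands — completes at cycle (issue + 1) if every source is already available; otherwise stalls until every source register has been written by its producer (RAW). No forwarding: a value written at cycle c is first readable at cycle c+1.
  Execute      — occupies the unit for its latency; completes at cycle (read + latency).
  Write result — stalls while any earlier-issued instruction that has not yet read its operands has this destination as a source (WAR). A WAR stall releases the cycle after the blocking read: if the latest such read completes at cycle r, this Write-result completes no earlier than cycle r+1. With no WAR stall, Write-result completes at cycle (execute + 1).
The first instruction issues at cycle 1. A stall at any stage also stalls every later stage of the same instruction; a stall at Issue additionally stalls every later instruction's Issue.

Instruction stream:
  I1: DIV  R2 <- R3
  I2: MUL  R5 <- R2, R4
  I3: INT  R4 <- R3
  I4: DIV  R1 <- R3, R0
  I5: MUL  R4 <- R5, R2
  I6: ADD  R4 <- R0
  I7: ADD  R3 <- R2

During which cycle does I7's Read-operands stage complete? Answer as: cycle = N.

cycle = 31

t=1  I1→DIV
t=2  I1 RO; I2→MUL
t=3  I3→INT
t=4  I3 RO
t=5  I3 EX
t=10  I1 EX
t=11  I1 WR R2
t=12  I2 RO; I4→DIV
t=13  I3 WR R4; I4 RO
t=16  I2 EX
t=17  I2 WR R5
t=18  I5→MUL
t=19  I5 RO
t=21  I4 EX
t=22  I4 WR R1
t=23  I5 EX
t=24  I5 WR R4
t=25  I6→ADD
t=26  I6 RO
t=28  I6 EX
t=29  I6 WR R4
t=30  I7→ADD
t=31  I7 RO
t=33  I7 EX
t=34  I7 WR R3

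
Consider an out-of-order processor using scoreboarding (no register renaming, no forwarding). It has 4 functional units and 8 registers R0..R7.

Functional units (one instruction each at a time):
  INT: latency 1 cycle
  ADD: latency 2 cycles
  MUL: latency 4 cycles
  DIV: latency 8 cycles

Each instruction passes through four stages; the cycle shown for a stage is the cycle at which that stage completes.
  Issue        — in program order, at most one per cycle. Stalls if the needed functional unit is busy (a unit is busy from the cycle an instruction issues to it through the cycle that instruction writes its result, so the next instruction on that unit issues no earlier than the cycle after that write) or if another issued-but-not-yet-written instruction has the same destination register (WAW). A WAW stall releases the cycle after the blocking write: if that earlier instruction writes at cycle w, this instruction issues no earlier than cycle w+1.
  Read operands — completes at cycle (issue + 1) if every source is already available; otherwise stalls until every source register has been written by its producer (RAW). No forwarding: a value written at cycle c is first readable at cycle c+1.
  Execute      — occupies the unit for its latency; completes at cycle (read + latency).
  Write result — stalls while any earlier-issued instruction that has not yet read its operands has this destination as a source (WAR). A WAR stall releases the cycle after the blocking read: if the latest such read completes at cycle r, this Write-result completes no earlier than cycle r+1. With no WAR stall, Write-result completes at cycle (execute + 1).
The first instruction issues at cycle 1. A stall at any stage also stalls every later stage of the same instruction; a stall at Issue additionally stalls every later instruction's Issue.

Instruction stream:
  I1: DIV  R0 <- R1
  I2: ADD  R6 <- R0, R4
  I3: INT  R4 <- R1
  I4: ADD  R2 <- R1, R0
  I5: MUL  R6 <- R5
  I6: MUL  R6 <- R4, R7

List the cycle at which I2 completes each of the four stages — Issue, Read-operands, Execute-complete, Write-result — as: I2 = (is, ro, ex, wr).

I2 = (2, 12, 14, 15)

  I1 | 1 | 2 | 10 | 11
  I2 | 2 | 12 | 14 | 15   RAW R0: wait I1 write@11
  I3 | 3 | 4 | 5 | 13   WAR R4: wait I2 read@12
  I4 | 16 | 17 | 19 | 20   struct: ADD busy until I2 writes@15
  I5 | 17 | 18 | 22 | 23
  I6 | 24 | 25 | 29 | 30   struct: MUL busy until I5 writes@23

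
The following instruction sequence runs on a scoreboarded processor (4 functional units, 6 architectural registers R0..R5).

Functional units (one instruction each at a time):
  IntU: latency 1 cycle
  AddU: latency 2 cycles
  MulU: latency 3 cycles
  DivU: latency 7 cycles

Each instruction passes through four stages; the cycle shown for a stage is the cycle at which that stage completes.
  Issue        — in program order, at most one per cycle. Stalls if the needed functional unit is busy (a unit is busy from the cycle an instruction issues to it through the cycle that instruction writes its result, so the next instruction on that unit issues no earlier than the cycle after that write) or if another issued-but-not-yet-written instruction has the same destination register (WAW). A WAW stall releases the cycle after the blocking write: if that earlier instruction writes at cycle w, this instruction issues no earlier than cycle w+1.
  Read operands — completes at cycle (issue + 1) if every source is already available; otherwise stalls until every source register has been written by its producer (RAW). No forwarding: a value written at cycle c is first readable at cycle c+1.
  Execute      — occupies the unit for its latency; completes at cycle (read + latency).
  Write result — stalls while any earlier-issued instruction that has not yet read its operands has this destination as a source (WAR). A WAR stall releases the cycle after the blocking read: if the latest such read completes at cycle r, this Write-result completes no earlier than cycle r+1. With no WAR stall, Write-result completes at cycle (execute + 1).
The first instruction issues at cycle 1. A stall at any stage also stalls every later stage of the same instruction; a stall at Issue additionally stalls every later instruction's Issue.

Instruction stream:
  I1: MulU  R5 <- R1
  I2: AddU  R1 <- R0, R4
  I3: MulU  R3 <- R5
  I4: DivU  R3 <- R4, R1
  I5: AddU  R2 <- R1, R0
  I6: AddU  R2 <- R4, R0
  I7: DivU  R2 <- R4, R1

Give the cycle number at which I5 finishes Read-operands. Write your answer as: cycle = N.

I1  is:1  ro:2  ex:5  wr:6
I2  is:2  ro:3  ex:5  wr:6
I3  is:7  ro:8  ex:11  wr:12  — struct: MulU busy until I1 writes@6
I4  is:13  ro:14  ex:21  wr:22  — WAW R3: wait I3 write@12
I5  is:14  ro:15  ex:17  wr:18
I6  is:19  ro:20  ex:22  wr:23  — struct: AddU busy until I5 writes@18
I7  is:24  ro:25  ex:32  wr:33  — WAW R2: wait I6 write@23

cycle = 15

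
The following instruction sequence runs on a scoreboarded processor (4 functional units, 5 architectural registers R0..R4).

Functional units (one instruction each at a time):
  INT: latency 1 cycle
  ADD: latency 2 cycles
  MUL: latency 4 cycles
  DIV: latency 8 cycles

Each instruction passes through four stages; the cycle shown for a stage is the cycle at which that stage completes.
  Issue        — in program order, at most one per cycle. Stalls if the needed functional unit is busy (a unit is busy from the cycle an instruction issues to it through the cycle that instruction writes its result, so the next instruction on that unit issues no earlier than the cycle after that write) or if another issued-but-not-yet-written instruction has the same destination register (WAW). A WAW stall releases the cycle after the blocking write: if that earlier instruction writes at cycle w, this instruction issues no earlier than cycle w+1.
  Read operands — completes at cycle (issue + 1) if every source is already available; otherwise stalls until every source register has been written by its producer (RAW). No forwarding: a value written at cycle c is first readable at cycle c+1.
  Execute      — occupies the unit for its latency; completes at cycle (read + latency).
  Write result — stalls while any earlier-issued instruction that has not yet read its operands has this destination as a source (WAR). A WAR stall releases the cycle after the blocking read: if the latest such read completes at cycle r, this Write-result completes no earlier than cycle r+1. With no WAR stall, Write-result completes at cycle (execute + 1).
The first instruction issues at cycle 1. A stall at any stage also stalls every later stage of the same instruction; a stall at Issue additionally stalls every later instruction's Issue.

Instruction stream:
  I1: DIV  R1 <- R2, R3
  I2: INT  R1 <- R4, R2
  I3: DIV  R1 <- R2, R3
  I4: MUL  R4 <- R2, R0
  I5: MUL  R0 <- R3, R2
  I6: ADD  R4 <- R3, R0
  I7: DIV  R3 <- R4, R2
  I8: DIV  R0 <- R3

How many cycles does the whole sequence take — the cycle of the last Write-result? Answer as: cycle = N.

cycle = 55

c1: I1→DIV
c2: I1 RO
c10: I1 EX
c11: I1 WR R1
c12: I2→INT
c13: I2 RO
c14: I2 EX
c15: I2 WR R1
c16: I3→DIV
c17: I3 RO; I4→MUL
c18: I4 RO
c22: I4 EX
c23: I4 WR R4
c24: I5→MUL
c25: I3 EX; I5 RO; I6→ADD
c26: I3 WR R1
c27: I7→DIV
c29: I5 EX
c30: I5 WR R0
c31: I6 RO
c33: I6 EX
c34: I6 WR R4
c35: I7 RO
c43: I7 EX
c44: I7 WR R3
c45: I8→DIV
c46: I8 RO
c54: I8 EX
c55: I8 WR R0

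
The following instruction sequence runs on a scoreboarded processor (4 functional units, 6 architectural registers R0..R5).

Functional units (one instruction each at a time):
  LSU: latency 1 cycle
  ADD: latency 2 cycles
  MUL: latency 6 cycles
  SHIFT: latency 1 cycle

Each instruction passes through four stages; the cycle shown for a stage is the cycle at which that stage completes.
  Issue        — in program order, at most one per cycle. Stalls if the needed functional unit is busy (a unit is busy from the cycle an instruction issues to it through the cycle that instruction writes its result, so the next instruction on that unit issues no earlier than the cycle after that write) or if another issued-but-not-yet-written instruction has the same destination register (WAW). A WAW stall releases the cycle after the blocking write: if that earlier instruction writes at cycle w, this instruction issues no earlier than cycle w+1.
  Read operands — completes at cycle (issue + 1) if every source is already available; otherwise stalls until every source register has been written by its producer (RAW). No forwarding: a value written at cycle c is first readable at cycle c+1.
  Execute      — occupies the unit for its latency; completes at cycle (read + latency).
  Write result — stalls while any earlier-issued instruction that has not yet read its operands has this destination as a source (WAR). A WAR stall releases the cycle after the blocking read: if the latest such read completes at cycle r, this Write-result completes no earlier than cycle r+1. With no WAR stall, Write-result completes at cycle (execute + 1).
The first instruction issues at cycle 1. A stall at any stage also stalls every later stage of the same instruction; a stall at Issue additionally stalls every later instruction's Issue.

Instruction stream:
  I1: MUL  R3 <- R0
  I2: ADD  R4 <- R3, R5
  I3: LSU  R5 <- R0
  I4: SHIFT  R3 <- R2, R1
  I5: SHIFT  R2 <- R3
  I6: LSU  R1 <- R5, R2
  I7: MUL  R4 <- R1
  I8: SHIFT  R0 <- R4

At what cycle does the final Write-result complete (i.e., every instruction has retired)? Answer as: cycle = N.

cycle = 31

[I1] 1/2/8/9
[I2] 2/10/12/13  (RAW R3: wait I1 write@9)
[I3] 3/4/5/11  (WAR R5: wait I2 read@10)
[I4] 10/11/12/13  (WAW R3: wait I1 write@9)
[I5] 14/15/16/17  (struct: SHIFT busy until I4 writes@13)
[I6] 15/18/19/20  (RAW R2: wait I5 write@17)
[I7] 16/21/27/28  (RAW R1: wait I6 write@20)
[I8] 18/29/30/31  (struct: SHIFT busy until I5 writes@17; RAW R4: wait I7 write@28)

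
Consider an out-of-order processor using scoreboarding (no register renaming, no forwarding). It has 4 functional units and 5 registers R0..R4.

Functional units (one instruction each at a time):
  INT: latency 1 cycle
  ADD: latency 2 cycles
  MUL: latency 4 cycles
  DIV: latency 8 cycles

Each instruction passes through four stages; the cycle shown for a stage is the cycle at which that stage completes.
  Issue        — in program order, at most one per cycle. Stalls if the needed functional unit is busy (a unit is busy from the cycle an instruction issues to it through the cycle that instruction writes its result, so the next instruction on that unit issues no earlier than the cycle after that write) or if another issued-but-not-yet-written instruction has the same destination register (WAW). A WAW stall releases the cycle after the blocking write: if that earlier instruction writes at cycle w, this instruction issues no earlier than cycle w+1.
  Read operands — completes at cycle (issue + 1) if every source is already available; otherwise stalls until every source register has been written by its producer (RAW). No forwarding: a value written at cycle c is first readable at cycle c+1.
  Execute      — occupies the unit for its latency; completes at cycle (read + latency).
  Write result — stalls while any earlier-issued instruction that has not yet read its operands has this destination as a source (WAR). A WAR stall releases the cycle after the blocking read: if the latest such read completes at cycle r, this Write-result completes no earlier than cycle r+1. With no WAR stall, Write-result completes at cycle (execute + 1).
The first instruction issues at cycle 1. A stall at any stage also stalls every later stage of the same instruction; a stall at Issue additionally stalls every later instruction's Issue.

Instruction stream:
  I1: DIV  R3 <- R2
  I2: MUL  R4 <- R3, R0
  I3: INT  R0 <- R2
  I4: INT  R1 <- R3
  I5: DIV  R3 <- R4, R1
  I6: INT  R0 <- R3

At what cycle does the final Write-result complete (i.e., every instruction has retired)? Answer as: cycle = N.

cycle = 30

cycle 1: I1 dispatched to DIV
cycle 2: I1 operands ready · I2 dispatched to MUL
cycle 3: I3 dispatched to INT
cycle 4: I3 operands ready
cycle 5: I3 complete
cycle 10: I1 complete
cycle 11: R3←I1
cycle 12: I2 operands ready
cycle 13: R0←I3
cycle 14: I4 dispatched to INT
cycle 15: I4 operands ready · I5 dispatched to DIV
cycle 16: I2 complete · I4 complete
cycle 17: R4←I2 · R1←I4
cycle 18: I5 operands ready · I6 dispatched to INT
cycle 26: I5 complete
cycle 27: R3←I5
cycle 28: I6 operands ready
cycle 29: I6 complete
cycle 30: R0←I6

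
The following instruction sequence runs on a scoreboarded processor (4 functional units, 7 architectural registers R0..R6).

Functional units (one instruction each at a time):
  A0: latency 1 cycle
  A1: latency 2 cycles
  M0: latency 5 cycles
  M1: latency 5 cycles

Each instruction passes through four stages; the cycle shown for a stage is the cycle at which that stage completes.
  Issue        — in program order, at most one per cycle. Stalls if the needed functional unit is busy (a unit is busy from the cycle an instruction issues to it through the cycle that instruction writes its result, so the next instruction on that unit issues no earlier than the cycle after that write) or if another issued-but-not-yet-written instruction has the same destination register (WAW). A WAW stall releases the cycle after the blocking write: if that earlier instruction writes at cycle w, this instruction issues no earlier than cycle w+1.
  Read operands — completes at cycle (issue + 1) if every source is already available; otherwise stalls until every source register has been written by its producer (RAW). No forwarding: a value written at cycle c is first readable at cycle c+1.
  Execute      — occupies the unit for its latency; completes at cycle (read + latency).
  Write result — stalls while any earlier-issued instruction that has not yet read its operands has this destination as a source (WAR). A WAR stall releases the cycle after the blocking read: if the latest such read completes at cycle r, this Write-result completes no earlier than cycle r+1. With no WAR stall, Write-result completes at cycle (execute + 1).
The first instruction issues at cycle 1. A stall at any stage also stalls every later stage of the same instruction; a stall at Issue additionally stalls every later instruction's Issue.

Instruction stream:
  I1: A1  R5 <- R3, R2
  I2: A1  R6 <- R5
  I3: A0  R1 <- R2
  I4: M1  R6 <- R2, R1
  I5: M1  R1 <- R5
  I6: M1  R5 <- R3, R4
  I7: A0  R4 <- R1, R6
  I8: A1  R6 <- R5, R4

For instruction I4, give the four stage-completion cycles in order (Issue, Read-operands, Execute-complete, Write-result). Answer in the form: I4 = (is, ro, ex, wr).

I4 = (11, 12, 17, 18)

[1] I1 issues→A1
[2] I1 reads
[4] I1 exec-done
[5] I1 writes R5
[6] I2 issues→A1
[7] I2 reads, I3 issues→A0
[8] I3 reads
[9] I2 exec-done, I3 exec-done
[10] I2 writes R6, I3 writes R1
[11] I4 issues→M1
[12] I4 reads
[17] I4 exec-done
[18] I4 writes R6
[19] I5 issues→M1
[20] I5 reads
[25] I5 exec-done
[26] I5 writes R1
[27] I6 issues→M1
[28] I6 reads, I7 issues→A0
[29] I7 reads, I8 issues→A1
[30] I7 exec-done
[31] I7 writes R4
[33] I6 exec-done
[34] I6 writes R5
[35] I8 reads
[37] I8 exec-done
[38] I8 writes R6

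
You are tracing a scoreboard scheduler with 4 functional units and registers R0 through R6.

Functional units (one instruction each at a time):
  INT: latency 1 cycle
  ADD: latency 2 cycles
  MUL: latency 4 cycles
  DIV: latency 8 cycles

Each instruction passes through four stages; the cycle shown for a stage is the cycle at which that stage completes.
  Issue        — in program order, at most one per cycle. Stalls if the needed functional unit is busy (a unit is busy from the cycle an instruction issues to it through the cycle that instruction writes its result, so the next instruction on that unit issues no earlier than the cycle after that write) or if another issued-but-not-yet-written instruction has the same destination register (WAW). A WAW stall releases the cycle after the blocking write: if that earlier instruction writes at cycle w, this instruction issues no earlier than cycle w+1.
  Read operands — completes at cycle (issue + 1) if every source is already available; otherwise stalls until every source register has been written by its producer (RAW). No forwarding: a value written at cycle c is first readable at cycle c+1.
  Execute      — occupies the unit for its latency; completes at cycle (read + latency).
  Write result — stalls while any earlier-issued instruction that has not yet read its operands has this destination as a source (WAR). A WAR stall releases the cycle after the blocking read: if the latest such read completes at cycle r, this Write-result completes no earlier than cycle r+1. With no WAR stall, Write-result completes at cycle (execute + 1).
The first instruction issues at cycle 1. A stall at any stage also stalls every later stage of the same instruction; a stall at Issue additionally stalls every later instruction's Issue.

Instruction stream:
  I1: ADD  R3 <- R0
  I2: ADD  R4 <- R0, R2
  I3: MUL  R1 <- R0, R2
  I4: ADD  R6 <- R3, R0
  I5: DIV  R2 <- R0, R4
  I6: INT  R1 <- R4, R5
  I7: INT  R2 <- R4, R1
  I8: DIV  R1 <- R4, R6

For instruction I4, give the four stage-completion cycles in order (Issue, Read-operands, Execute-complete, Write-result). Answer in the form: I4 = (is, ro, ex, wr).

I4 = (11, 12, 14, 15)

I1  is:1  ro:2  ex:4  wr:5
I2  is:6  ro:7  ex:9  wr:10  — struct: ADD busy until I1 writes@5
I3  is:7  ro:8  ex:12  wr:13
I4  is:11  ro:12  ex:14  wr:15  — struct: ADD busy until I2 writes@10
I5  is:12  ro:13  ex:21  wr:22
I6  is:14  ro:15  ex:16  wr:17  — WAW R1: wait I3 write@13
I7  is:23  ro:24  ex:25  wr:26  — WAW R2: wait I5 write@22
I8  is:24  ro:25  ex:33  wr:34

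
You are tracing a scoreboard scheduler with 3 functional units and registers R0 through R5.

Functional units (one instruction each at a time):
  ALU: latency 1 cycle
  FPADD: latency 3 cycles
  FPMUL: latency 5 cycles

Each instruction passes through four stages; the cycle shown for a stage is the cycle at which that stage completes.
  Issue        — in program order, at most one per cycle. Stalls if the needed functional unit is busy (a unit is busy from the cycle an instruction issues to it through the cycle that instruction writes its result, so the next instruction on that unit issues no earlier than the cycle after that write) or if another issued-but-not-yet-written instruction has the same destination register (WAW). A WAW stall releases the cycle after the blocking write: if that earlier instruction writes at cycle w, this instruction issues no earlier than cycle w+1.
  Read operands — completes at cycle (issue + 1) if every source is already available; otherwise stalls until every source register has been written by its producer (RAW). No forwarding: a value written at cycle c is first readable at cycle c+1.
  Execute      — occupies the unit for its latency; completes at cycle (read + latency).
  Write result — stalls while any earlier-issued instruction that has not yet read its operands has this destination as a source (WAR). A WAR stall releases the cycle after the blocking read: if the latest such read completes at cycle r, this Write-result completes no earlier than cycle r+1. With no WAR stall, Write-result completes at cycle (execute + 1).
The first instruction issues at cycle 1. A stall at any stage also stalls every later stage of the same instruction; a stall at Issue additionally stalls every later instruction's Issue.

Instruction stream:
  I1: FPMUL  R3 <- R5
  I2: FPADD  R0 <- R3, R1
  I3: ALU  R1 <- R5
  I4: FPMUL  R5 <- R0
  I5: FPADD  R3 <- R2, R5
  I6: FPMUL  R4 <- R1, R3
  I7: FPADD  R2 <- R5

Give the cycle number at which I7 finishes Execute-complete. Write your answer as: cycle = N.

cycle = 30

I1: IS=1 RO=2 EX=7 WR=8
I2: IS=2 RO=9 EX=12 WR=13  [RAW R3: wait I1 write@8]
I3: IS=3 RO=4 EX=5 WR=10  [WAR R1: wait I2 read@9]
I4: IS=9 RO=14 EX=19 WR=20  [struct: FPMUL busy until I1 writes@8; RAW R0: wait I2 write@13]
I5: IS=14 RO=21 EX=24 WR=25  [struct: FPADD busy until I2 writes@13; RAW R5: wait I4 write@20]
I6: IS=21 RO=26 EX=31 WR=32  [struct: FPMUL busy until I4 writes@20; RAW R3: wait I5 write@25]
I7: IS=26 RO=27 EX=30 WR=31  [struct: FPADD busy until I5 writes@25]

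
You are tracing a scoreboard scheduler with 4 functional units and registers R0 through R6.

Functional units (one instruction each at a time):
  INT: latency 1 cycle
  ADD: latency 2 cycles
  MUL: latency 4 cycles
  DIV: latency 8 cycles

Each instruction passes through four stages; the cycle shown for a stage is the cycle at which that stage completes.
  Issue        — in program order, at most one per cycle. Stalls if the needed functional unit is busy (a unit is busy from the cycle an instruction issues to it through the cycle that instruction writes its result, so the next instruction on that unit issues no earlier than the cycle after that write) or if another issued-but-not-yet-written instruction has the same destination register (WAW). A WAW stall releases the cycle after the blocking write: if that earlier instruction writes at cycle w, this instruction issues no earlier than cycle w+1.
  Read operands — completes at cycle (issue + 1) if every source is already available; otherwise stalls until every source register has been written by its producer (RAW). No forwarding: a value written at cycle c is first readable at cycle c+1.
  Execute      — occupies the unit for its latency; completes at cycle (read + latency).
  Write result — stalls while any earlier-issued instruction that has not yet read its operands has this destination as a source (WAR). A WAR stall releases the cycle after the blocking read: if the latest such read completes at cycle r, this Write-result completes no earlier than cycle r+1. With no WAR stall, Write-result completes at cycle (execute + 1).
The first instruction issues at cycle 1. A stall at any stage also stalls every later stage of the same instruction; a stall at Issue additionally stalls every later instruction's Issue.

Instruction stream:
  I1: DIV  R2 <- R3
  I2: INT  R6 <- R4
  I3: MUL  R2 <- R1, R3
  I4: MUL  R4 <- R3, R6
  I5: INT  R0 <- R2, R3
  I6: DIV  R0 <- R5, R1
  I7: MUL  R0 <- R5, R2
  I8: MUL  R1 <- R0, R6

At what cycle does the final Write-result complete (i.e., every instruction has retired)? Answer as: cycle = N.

cycle = 48

cycle 1: issue I1 (DIV)
cycle 2: I1 read-ops, issue I2 (INT)
cycle 3: I2 read-ops
cycle 4: I2 finished on INT
cycle 5: I2→R6
cycle 10: I1 finished on DIV
cycle 11: I1→R2
cycle 12: issue I3 (MUL)
cycle 13: I3 read-ops
cycle 17: I3 finished on MUL
cycle 18: I3→R2
cycle 19: issue I4 (MUL)
cycle 20: I4 read-ops, issue I5 (INT)
cycle 21: I5 read-ops
cycle 22: I5 finished on INT
cycle 23: I5→R0
cycle 24: I4 finished on MUL, issue I6 (DIV)
cycle 25: I4→R4, I6 read-ops
cycle 33: I6 finished on DIV
cycle 34: I6→R0
cycle 35: issue I7 (MUL)
cycle 36: I7 read-ops
cycle 40: I7 finished on MUL
cycle 41: I7→R0
cycle 42: issue I8 (MUL)
cycle 43: I8 read-ops
cycle 47: I8 finished on MUL
cycle 48: I8→R1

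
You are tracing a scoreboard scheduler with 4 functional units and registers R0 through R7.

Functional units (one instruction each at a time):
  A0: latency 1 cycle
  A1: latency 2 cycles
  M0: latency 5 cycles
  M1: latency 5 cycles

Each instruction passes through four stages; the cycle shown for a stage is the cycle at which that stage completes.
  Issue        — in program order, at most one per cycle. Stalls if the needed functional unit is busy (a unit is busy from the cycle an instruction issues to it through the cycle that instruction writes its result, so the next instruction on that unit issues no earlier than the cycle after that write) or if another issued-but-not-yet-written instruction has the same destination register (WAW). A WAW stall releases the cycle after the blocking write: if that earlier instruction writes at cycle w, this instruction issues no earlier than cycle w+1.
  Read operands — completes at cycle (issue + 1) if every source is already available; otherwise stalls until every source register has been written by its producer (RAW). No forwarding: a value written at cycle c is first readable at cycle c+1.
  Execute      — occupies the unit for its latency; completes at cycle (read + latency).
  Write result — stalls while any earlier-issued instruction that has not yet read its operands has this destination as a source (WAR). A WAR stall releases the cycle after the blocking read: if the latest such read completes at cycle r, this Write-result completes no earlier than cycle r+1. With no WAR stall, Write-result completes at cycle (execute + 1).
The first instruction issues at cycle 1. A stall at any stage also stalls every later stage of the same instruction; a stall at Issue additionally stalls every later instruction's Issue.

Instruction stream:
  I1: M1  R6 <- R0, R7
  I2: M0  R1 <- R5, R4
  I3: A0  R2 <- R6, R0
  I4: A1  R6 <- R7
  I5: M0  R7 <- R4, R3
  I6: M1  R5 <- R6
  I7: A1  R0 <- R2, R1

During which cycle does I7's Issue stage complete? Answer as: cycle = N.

cycle = 14

I1 -> (1, 2, 7, 8)
I2 -> (2, 3, 8, 9)
I3 -> (3, 9, 10, 11)  // RAW R6: wait I1 write@8
I4 -> (9, 10, 12, 13)  // WAW R6: wait I1 write@8
I5 -> (10, 11, 16, 17)
I6 -> (11, 14, 19, 20)  // RAW R6: wait I4 write@13
I7 -> (14, 15, 17, 18)  // struct: A1 busy until I4 writes@13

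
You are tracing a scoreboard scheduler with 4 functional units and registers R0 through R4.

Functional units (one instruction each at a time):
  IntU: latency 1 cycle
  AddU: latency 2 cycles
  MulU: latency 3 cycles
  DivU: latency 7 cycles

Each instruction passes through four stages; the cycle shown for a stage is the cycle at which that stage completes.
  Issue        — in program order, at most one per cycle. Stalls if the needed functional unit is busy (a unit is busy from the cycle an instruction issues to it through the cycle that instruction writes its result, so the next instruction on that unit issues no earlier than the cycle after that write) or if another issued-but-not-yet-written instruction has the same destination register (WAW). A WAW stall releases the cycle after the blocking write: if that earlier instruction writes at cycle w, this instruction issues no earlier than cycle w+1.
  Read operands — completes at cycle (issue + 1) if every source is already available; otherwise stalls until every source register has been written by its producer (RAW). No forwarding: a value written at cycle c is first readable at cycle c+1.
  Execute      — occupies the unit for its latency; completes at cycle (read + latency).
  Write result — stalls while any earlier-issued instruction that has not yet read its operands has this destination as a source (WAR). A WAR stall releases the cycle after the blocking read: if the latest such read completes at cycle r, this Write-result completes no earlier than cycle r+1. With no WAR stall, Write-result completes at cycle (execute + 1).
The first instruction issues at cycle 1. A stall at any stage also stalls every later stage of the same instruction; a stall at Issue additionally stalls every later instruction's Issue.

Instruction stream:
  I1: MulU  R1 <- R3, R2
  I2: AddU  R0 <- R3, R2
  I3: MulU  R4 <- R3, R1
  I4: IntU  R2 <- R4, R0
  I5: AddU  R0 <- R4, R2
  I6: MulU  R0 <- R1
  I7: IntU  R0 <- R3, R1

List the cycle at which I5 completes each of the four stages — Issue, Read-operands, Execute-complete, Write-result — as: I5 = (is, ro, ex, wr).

[I1] 1/2/5/6
[I2] 2/3/5/6
[I3] 7/8/11/12  (struct: MulU busy until I1 writes@6)
[I4] 8/13/14/15  (RAW R4: wait I3 write@12)
[I5] 9/16/18/19  (RAW R2: wait I4 write@15)
[I6] 20/21/24/25  (WAW R0: wait I5 write@19)
[I7] 26/27/28/29  (WAW R0: wait I6 write@25)

I5 = (9, 16, 18, 19)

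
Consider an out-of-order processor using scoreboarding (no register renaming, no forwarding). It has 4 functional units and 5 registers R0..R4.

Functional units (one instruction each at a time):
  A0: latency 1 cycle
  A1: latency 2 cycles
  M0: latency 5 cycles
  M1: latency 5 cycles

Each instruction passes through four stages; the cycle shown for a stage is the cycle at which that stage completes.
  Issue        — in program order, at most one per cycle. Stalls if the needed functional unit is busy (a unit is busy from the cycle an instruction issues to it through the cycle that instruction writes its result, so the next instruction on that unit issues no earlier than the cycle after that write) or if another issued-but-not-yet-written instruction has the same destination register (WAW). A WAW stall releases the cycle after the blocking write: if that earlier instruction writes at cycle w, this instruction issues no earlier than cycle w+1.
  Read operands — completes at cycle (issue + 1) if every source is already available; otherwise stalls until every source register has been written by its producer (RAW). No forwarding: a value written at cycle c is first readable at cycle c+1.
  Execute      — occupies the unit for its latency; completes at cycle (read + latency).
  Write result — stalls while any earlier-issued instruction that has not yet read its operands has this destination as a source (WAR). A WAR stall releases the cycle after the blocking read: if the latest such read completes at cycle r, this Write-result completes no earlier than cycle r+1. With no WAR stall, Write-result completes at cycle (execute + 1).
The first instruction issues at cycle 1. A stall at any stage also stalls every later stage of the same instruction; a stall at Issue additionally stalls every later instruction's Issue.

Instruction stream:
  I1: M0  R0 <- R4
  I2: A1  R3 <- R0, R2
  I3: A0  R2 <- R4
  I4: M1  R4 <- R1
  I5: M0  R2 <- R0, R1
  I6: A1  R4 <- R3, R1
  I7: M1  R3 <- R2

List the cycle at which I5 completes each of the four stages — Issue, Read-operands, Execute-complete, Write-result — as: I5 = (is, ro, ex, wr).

I5 = (11, 12, 17, 18)

t=1  issue I1 (M0)
t=2  I1 read-ops; issue I2 (A1)
t=3  issue I3 (A0)
t=4  I3 read-ops; issue I4 (M1)
t=5  I3 finished on A0; I4 read-ops
t=7  I1 finished on M0
t=8  I1→R0
t=9  I2 read-ops
t=10  I3→R2; I4 finished on M1
t=11  I2 finished on A1; I4→R4; issue I5 (M0)
t=12  I2→R3; I5 read-ops
t=13  issue I6 (A1)
t=14  I6 read-ops; issue I7 (M1)
t=16  I6 finished on A1
t=17  I5 finished on M0; I6→R4
t=18  I5→R2
t=19  I7 read-ops
t=24  I7 finished on M1
t=25  I7→R3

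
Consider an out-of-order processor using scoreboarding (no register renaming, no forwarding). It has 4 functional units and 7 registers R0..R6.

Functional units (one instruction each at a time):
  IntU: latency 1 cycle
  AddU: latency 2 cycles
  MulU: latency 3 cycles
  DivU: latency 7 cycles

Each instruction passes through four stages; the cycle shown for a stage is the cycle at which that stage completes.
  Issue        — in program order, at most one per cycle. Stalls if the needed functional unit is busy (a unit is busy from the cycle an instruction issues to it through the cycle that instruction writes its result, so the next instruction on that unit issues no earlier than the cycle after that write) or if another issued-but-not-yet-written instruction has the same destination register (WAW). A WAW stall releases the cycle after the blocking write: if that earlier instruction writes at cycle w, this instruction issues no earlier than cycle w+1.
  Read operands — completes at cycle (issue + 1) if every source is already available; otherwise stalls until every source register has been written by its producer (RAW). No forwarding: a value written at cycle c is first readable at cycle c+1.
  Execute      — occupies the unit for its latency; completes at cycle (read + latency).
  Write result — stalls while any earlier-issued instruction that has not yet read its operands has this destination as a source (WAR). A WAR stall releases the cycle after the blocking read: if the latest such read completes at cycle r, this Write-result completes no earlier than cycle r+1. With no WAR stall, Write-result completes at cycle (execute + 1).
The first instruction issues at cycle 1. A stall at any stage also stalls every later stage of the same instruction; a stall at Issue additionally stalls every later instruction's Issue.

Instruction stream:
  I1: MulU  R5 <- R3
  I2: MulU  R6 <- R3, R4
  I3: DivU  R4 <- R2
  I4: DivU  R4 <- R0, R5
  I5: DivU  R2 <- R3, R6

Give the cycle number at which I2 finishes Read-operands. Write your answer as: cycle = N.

cycle = 8

t=1  I1 issues→MulU
t=2  I1 reads
t=5  I1 exec-done
t=6  I1 writes R5
t=7  I2 issues→MulU
t=8  I2 reads, I3 issues→DivU
t=9  I3 reads
t=11  I2 exec-done
t=12  I2 writes R6
t=16  I3 exec-done
t=17  I3 writes R4
t=18  I4 issues→DivU
t=19  I4 reads
t=26  I4 exec-done
t=27  I4 writes R4
t=28  I5 issues→DivU
t=29  I5 reads
t=36  I5 exec-done
t=37  I5 writes R2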